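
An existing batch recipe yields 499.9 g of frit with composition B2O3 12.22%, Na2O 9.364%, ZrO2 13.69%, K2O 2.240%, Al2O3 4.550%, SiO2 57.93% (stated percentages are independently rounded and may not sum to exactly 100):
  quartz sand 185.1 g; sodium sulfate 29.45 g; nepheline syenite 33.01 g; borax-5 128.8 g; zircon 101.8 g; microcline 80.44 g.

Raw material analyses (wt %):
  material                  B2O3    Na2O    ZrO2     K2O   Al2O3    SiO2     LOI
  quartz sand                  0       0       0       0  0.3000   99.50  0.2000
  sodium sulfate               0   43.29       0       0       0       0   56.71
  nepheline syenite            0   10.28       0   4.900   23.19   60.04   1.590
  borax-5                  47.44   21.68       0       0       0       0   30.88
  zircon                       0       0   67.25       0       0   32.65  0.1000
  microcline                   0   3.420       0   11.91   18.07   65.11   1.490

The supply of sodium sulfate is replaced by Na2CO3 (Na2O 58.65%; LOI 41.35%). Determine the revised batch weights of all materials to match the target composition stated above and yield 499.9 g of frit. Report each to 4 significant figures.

Revised batch per 499.9 g frit:
  quartz sand: 185.1 g
  Na2CO3: 21.74 g
  nepheline syenite: 33.01 g
  borax-5: 128.8 g
  zircon: 101.8 g
  microcline: 80.44 g
Total batch = 550.9 g; LOI loss = 50.96 g

Intermediates are displayed (rounded to four significant figures) when written out; full float precision is maintained all the way through; every reported number is rounded just once — the derived quantities, which include six oxide percentages, totals, net glass mass, yield, ignition loss, are carried in full float precision, exactly as printed in the problem or answer text, from the batch weights for 499.9 g of glass.
Target oxide masses per 499.9 g frit:
  B2O3: 12.22% × 499.9 = 61.09 g
  Na2O: 9.364% × 499.9 = 46.81 g
  ZrO2: 13.69% × 499.9 = 68.44 g
  K2O: 2.240% × 499.9 = 11.20 g
  Al2O3: 4.550% × 499.9 = 22.75 g
  SiO2: 57.93% × 499.9 = 289.6 g
Oxide-by-oxide audit using the reported weights, for the quoted basis mass (sum by sum, the targets are met exact up to rounding of places):
  B2O3: 128.8·0.4744 = 61.10 g (target 61.09 g)
  Na2O: 21.74·0.5865 + 33.01·0.1028 + 128.8·0.2168 + 80.44·0.03420 = 46.82 g (target 46.81 g)
  ZrO2: 101.8·0.6725 = 68.46 g (target 68.44 g)
  K2O: 33.01·0.04900 + 80.44·0.1191 = 11.20 g (target 11.20 g)
  Al2O3: 185.1·0.003000 + 33.01·0.2319 + 80.44·0.1807 = 22.75 g (target 22.75 g)
  SiO2: 185.1·0.9950 + 33.01·0.6004 + 101.8·0.3265 + 80.44·0.6511 = 289.6 g (target 289.6 g)
Glass-mass sanity pass: total batch − LOI = 499.9 g (the targets, summed, come to 499.9 g; stated basis 499.9 g — any gap is answer rounding).
Batch grand total — Σ batch = 550.9 g; LOI removed, Σ of batch·LOI: 50.96 g; yield: glass divided by total = 90.75%.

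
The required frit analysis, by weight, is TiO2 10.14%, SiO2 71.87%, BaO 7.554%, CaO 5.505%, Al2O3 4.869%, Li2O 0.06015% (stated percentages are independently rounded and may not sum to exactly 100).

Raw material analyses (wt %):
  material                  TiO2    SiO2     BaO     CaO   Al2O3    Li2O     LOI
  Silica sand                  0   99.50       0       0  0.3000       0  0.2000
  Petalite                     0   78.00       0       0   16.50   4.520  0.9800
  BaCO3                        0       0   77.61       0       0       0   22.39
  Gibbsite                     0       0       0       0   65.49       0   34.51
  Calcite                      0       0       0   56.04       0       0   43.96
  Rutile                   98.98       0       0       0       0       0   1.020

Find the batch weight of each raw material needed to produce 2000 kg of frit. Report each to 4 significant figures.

Batch per 2000 kg frit:
  Silica sand: 1424 kg
  Petalite: 26.62 kg
  BaCO3: 194.7 kg
  Gibbsite: 135.5 kg
  Calcite: 196.5 kg
  Rutile: 204.9 kg
Total batch = 2182 kg; LOI loss = 181.9 kg; yield = 91.66%

In-progress results are displayed rounded to 4 significant digits alongside each step; all internal work runs at full float precision at every stage; a single rounding finalizes every reported number. The derived quantities are recomputed from the weighed amounts per 2000 kg of glass in exact precision (six oxide percentages, ignition loss, the totals, glass mass, the yield), as written in question or answer.
Target masses of each oxide per 2000 kg frit:
  TiO2: 10.14% × 2000 = 202.8 kg
  SiO2: 71.87% × 2000 = 1437 kg
  BaO: 7.554% × 2000 = 151.1 kg
  CaO: 5.505% × 2000 = 110.1 kg
  Al2O3: 4.869% × 2000 = 97.38 kg
  Li2O: 0.06015% × 2000 = 1.203 kg
Per-oxide balance check on the weights just shown, under the basis named above (oxide sums agree with the targets inside rounding margins):
  TiO2: 204.9·0.9898 = 202.8 kg (target 202.8 kg)
  SiO2: 1424·0.9950 + 26.62·0.7800 = 1438 kg (target 1437 kg)
  BaO: 194.7·0.7761 = 151.1 kg (target 151.1 kg)
  CaO: 196.5·0.5604 = 110.1 kg (target 110.1 kg)
  Al2O3: 1424·0.003000 + 26.62·0.1650 + 135.5·0.6549 = 97.40 kg (target 97.38 kg)
  Li2O: 26.62·0.04520 = 1.203 kg (target 1.203 kg)
Glass-mass sanity pass: batch total minus LOI = 2000 kg (summing oxide targets gives 2000 kg; with the basis standing at 2000 kg — differing by rounding only).
Whole-batch sum: Σ batch = 2182 kg; LOI loss = Σ batch·LOI = 181.9 kg; yield: glass divided by total = 91.66%.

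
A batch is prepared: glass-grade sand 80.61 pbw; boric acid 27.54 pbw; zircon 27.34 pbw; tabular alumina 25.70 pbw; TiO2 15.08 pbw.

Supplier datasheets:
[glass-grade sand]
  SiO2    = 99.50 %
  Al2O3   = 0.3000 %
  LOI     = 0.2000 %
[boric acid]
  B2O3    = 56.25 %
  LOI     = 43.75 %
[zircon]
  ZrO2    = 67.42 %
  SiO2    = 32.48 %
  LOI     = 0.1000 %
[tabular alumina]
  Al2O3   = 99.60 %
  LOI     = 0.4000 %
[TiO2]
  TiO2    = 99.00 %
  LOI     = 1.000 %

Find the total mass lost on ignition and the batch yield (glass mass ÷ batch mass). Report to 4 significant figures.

Working values are shown with 4-significant-digit rounding in the printout; the working math carries exact precision end to end. Every reported number carries a single rounding; derived quantities are re-derived from the weighed amounts for 163.8 pbw of glass in full precision (yield, glass mass, ignition loss, totals, the five compositions), exactly as shown in problem or answer.
Per-material ignition loss:
  glass-grade sand: 80.61 × 0.002000 = 0.1612 pbw
  boric acid: 27.54 × 0.4375 = 12.05 pbw
  zircon: 27.34 × 0.001000 = 0.02734 pbw
  tabular alumina: 25.70 × 0.004000 = 0.1028 pbw
  TiO2: 15.08 × 0.01000 = 0.1508 pbw
Total LOI = 12.49 pbw
Glass = batch − LOI = 176.3 − 12.49 = 163.8 pbw

LOI loss = 12.49 pbw; glass = 163.8 pbw; yield = 92.91%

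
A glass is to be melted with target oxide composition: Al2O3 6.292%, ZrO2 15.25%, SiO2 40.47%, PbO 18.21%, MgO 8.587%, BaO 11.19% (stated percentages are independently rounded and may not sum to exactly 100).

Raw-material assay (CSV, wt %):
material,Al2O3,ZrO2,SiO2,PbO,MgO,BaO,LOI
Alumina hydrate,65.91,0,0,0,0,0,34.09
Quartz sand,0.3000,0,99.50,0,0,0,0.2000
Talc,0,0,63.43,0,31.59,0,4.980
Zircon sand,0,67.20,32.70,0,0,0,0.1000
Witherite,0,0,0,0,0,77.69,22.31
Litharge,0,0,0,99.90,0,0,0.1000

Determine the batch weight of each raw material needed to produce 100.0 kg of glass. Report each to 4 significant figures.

Batch per 100.0 kg glass:
  Alumina hydrate: 9.474 kg
  Quartz sand: 15.89 kg
  Talc: 27.18 kg
  Zircon sand: 22.69 kg
  Witherite: 14.40 kg
  Litharge: 18.23 kg
Total batch = 107.9 kg; LOI loss = 7.869 kg; yield = 92.71%

Every computation carries exact precision from start to finish; intermediates are printed (rounded to 4 significant figures) in the working. Each reported value carries a single rounding; derived quantities are carried in full float precision (the totals, LOI, the yield, net glass mass, six oxide percentages) starting from the weights at 100.0 kg of glass as given in the problem or the answer.
The oxide mass targets at 100.0 kg glass:
  Al2O3: 6.292% × 100.0 = 6.292 kg
  ZrO2: 15.25% × 100.0 = 15.25 kg
  SiO2: 40.47% × 100.0 = 40.47 kg
  PbO: 18.21% × 100.0 = 18.21 kg
  MgO: 8.587% × 100.0 = 8.587 kg
  BaO: 11.19% × 100.0 = 11.19 kg
Mass-balance tally per oxide applying the batch weights above, under the basis named above (sum by sum, the targets are met given rounding of the digits):
  Al2O3: 9.474·0.6591 + 15.89·0.003000 = 6.292 kg (target 6.292 kg)
  ZrO2: 22.69·0.6720 = 15.25 kg (target 15.25 kg)
  SiO2: 15.89·0.9950 + 27.18·0.6343 + 22.69·0.3270 = 40.47 kg (target 40.47 kg)
  PbO: 18.23·0.9990 = 18.21 kg (target 18.21 kg)
  MgO: 27.18·0.3159 = 8.586 kg (target 8.587 kg)
  BaO: 14.40·0.7769 = 11.19 kg (target 11.19 kg)
Glass-mass bookkeeping: whole batch net of LOI = 100.0 kg (per-oxide target masses sum to 100.0 kg; versus the stated basis of 100.0 kg — a pure rounding effect).
Adding the batch up: Σ batch = 107.9 kg; loss to ignition Σ batch·LOI = 7.869 kg; as yield: glass ÷ batch → 92.71%.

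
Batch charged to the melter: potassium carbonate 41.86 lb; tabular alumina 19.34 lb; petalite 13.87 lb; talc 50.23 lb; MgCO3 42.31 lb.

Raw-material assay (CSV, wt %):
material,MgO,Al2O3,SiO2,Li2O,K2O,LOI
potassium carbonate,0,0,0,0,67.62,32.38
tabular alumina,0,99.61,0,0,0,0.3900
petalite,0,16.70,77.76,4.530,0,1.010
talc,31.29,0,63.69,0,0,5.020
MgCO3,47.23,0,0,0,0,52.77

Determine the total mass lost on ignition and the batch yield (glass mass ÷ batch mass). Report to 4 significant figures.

LOI loss = 38.62 lb; glass = 129.0 lb; yield = 76.96%

Intermediates appear, with 4-significant-digit rounding, when written out. Exact precision is kept from start to finish; each reported result is rounded only once. The derived quantities are recomputed at full precision (LOI, the totals, net glass mass, five oxide percentages, the yield) starting from the weights for 129.0 lb of glass as quoted within the problem or answer text.
Ignition loss by material:
  potassium carbonate: 41.86 × 0.3238 = 13.55 lb
  tabular alumina: 19.34 × 0.003900 = 0.07543 lb
  petalite: 13.87 × 0.01010 = 0.1401 lb
  talc: 50.23 × 0.05020 = 2.522 lb
  MgCO3: 42.31 × 0.5277 = 22.33 lb
Total LOI = 38.62 lb
Glass = batch − LOI = 167.6 − 38.62 = 129.0 lb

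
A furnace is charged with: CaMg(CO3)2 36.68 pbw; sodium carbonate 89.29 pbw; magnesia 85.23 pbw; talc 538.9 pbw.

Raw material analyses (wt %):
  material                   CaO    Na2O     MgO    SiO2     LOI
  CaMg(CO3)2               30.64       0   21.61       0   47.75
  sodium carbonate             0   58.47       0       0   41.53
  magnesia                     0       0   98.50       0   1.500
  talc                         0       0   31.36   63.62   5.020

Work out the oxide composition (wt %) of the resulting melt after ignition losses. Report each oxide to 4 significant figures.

Intermediates appear, rounded to four significant figures, across the worked steps. Every computation holds exact precision from first step to last. Each reported result carries a single rounding — the derived quantities, including the four compositions, net glass mass, the totals, the yield, ignition loss, are rebuilt using the weight values per 667.2 pbw of glass in full float precision as written in either problem or answer.
What the batch supplies per oxide:
  CaO: 36.68·0.3064 = 11.24 pbw
  Na2O: 89.29·0.5847 = 52.21 pbw
  MgO: 36.68·0.2161 + 85.23·0.9850 + 538.9·0.3136 = 260.9 pbw
  SiO2: 538.9·0.6362 = 342.8 pbw
LOI: 36.68·0.4775 + 89.29·0.4153 + 85.23·0.01500 + 538.9·0.05020 = 82.93 pbw
Glass mass = batch − LOI = 750.1 − 82.93 = 667.2 pbw (equal to the oxide-mass sum)
percent share: oxide ÷ glass, ×100

Glass mass = 667.2 pbw (batch 750.1 − LOI 82.93).
Composition: CaO 1.685%, Na2O 7.825%, MgO 39.10%, SiO2 51.39%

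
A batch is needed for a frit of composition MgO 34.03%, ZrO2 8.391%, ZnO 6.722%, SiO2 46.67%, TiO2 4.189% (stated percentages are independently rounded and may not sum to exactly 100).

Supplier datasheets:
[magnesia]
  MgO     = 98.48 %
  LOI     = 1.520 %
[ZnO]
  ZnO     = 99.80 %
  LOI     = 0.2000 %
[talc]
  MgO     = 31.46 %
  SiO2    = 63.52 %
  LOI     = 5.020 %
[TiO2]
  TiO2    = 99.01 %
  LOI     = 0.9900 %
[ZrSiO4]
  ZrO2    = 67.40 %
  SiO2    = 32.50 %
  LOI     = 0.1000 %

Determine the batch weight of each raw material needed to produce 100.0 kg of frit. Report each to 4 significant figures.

Batch per 100.0 kg frit:
  magnesia: 13.12 kg
  ZnO: 6.735 kg
  talc: 67.10 kg
  TiO2: 4.231 kg
  ZrSiO4: 12.45 kg
Total batch = 103.6 kg; LOI loss = 3.636 kg; yield = 96.49%

Intermediates are printed (rounded to four significant figures) when written out — all internal work runs at full precision through the solve — a single rounding yields each reported figure; the derived quantities (LOI, the five compositions, net glass mass, totals, yield) are rebuilt starting from the weights on 100.0 kg of glass at exact precision, exactly as shown in either problem or answer.
Target oxide masses per 100.0 kg frit:
  MgO: 34.03% × 100.0 = 34.03 kg
  ZrO2: 8.391% × 100.0 = 8.391 kg
  ZnO: 6.722% × 100.0 = 6.722 kg
  SiO2: 46.67% × 100.0 = 46.67 kg
  TiO2: 4.189% × 100.0 = 4.189 kg
Sums-versus-targets review given the weights on record, against the basis in use (summed amounts equal target values inside rounding margins):
  MgO: 13.12·0.9848 + 67.10·0.3146 = 34.03 kg (target 34.03 kg)
  ZrO2: 12.45·0.6740 = 8.391 kg (target 8.391 kg)
  ZnO: 6.735·0.9980 = 6.722 kg (target 6.722 kg)
  SiO2: 67.10·0.6352 + 12.45·0.3250 = 46.67 kg (target 46.67 kg)
  TiO2: 4.231·0.9901 = 4.189 kg (target 4.189 kg)
Consistency of the glass mass: batch Σ − ignition loss = 100.0 kg (summing oxide targets gives 100.0 kg; versus the stated basis of 100.0 kg — deltas are rounding alone).
Total batch = Σ batch = 103.6 kg; loss to ignition Σ batch·LOI = 3.636 kg; as yield: glass ÷ batch → 96.49%.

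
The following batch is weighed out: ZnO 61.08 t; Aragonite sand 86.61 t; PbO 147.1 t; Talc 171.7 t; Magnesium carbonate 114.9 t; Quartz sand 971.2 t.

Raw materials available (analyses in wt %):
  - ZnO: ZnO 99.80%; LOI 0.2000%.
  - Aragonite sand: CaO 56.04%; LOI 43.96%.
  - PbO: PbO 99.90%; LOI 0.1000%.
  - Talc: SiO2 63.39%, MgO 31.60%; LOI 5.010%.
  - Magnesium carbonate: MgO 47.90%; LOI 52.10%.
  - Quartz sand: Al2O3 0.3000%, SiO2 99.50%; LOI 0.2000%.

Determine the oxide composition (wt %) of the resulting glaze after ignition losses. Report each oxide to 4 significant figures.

Glass mass = 1444 t (batch 1553 − LOI 108.8).
Composition: Al2O3 0.2018%, ZnO 4.222%, SiO2 74.47%, CaO 3.362%, MgO 7.570%, PbO 10.18%

All internal work keeps exact precision from first step to last; in-progress results appear rounded off to 4 significant digits alongside each step; a single rounding yields each reported number; the derived quantities, which include the totals, LOI, glass mass, the yield, six oxide percentages, are re-derived in full precision, precisely as stated by question or answer, using the weight values for 1444 t of glass.
Per-oxide mass from batch:
  Al2O3: 971.2·0.003000 = 2.914 t
  ZnO: 61.08·0.9980 = 60.96 t
  SiO2: 171.7·0.6339 + 971.2·0.9950 = 1075 t
  CaO: 86.61·0.5604 = 48.54 t
  MgO: 171.7·0.3160 + 114.9·0.4790 = 109.3 t
  PbO: 147.1·0.9990 = 147.0 t
LOI: 61.08·0.002000 + 86.61·0.4396 + 147.1·0.001000 + 171.7·0.05010 + 114.9·0.5210 + 971.2·0.002000 = 108.8 t
Glass = total batch minus LOI = 1553 − 108.8 = 1444 t (consistent with Σ oxide mass)
wt % = oxide mass / glass mass × 100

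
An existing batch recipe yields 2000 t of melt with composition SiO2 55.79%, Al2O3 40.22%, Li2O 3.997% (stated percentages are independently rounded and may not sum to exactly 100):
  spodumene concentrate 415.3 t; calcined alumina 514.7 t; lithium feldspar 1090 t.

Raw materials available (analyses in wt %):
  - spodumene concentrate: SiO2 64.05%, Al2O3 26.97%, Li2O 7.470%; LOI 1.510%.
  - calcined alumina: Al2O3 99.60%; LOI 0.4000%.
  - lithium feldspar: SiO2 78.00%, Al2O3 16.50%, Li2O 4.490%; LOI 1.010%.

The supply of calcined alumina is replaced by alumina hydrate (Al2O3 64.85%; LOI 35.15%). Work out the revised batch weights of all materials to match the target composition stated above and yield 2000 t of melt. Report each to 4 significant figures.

Values along the way are printed rounded to 4 significant figures. All internal work maintains full precision end to end. Every reported result undergoes a single rounding — all derived quantities (the yield, the totals, glass mass, ignition loss, the three compositions) are computed at full float precision from the weighed amounts on 2000 t of glass, as given in either problem or answer.
Oxide-by-oxide targets in 2000 t melt:
  SiO2: 55.79% × 2000 = 1116 t
  Al2O3: 40.22% × 2000 = 804.4 t
  Li2O: 3.997% × 2000 = 79.94 t
Oxide-by-oxide audit applying the batch weights above, against the basis in use (sum by sum, the targets are met modulo rounding of the values):
  SiO2: 415.3·0.6405 + 1090·0.7800 = 1116 t (target 1116 t)
  Al2O3: 415.3·0.2697 + 790.5·0.6485 + 1090·0.1650 = 804.5 t (target 804.4 t)
  Li2O: 415.3·0.07470 + 1090·0.04490 = 79.96 t (target 79.94 t)
Glass-mass bookkeeping: Σ batch − LOI loss = 2001 t (per-oxide target masses sum to 2000 t; with the basis standing at 2000 t — differing by rounding only).
Total batch = Σ batch = 2296 t; the LOI term Σ batch·LOI equals 295.1 t; glass ÷ batch gives a yield of 87.14%.

Revised batch per 2000 t melt:
  spodumene concentrate: 415.3 t
  alumina hydrate: 790.5 t
  lithium feldspar: 1090 t
Total batch = 2296 t; LOI loss = 295.1 t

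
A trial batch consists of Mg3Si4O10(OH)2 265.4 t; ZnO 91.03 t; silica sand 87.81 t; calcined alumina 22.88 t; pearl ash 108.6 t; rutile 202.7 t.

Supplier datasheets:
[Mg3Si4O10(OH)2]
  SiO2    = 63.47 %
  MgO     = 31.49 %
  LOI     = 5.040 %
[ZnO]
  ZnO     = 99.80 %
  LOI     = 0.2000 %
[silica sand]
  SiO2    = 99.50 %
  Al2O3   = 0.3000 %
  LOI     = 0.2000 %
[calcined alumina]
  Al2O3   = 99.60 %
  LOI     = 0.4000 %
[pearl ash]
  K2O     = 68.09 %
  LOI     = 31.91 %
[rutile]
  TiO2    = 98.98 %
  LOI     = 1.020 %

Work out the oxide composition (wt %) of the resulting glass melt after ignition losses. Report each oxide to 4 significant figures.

Glass mass = 727.9 t (batch 778.4 − LOI 50.55).
Composition: SiO2 35.15%, MgO 11.48%, TiO2 27.56%, Al2O3 3.167%, ZnO 12.48%, K2O 10.16%

In-progress results appear rounded to 4 significant digits in the printout — every computation keeps full float precision end to end. A single rounding finalizes each reported result. All derived quantities (totals, the yield, ignition loss, net glass mass, the six compositions) are computed at exact precision from the batch weights at 727.9 t of glass exactly as shown in question or answer.
Delivered oxide masses:
  SiO2: 265.4·0.6347 + 87.81·0.9950 = 255.8 t
  MgO: 265.4·0.3149 = 83.57 t
  TiO2: 202.7·0.9898 = 200.6 t
  Al2O3: 87.81·0.003000 + 22.88·0.9960 = 23.05 t
  ZnO: 91.03·0.9980 = 90.85 t
  K2O: 108.6·0.6809 = 73.95 t
LOI: 265.4·0.05040 + 91.03·0.002000 + 87.81·0.002000 + 22.88·0.004000 + 108.6·0.3191 + 202.7·0.01020 = 50.55 t
Glass = total batch minus LOI = 778.4 − 50.55 = 727.9 t (matching Σ of the oxides)
oxide / glass × 100 gives the wt %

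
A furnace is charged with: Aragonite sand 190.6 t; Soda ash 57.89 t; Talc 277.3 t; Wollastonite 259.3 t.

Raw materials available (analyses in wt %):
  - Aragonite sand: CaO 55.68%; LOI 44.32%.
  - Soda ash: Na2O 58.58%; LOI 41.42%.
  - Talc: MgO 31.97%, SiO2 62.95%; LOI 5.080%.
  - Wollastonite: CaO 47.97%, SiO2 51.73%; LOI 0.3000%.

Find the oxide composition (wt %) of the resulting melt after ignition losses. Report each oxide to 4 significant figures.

Glass mass = 661.8 t (batch 785.1 − LOI 123.3).
Composition: CaO 34.83%, Na2O 5.124%, MgO 13.40%, SiO2 46.65%

The intermediate values are rounded to 4 significant digits wherever printed — all arithmetic runs at full float precision from start to finish. Exactly one rounding goes into every reported figure — derived quantities are recomputed in exact precision (net glass mass, the yield, the four compositions, the totals, ignition loss) using the weight values for 661.8 t of glass as quoted within the problem or the answer.
Per-oxide mass from batch:
  CaO: 190.6·0.5568 + 259.3·0.4797 = 230.5 t
  Na2O: 57.89·0.5858 = 33.91 t
  MgO: 277.3·0.3197 = 88.65 t
  SiO2: 277.3·0.6295 + 259.3·0.5173 = 308.7 t
LOI: 190.6·0.4432 + 57.89·0.4142 + 277.3·0.05080 + 259.3·0.003000 = 123.3 t
The glass mass, total less LOI, = 785.1 − 123.3 = 661.8 t (the oxide masses sum to this)
each oxide over glass, ×100, is wt %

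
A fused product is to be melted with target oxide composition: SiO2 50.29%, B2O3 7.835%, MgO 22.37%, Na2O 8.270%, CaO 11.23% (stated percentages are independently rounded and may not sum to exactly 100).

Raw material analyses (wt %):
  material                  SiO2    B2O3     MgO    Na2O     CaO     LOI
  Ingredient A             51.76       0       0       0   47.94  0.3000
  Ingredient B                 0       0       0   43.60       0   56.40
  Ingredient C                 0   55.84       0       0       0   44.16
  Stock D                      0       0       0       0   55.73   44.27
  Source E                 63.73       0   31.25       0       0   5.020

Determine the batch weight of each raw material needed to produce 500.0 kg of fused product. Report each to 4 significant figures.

Batch per 500.0 kg fused product:
  Ingredient A: 45.11 kg
  Ingredient B: 94.84 kg
  Ingredient C: 70.16 kg
  Stock D: 61.95 kg
  Source E: 357.9 kg
Total batch = 630.0 kg; LOI loss = 130.0 kg; yield = 79.36%

Intermediates are printed (rounded to 4 significant figures) when written out; full float precision is maintained from first step to last; every reported result includes exactly one rounding — derived quantities, which include LOI, net glass mass, yield, the totals, five oxide percentages, are computed in full precision, exactly as shown in the problem or the answer, using the weight values on 500.0 kg of glass.
Target oxide masses per 500.0 kg fused product:
  SiO2: 50.29% × 500.0 = 251.4 kg
  B2O3: 7.835% × 500.0 = 39.17 kg
  MgO: 22.37% × 500.0 = 111.8 kg
  Na2O: 8.270% × 500.0 = 41.35 kg
  CaO: 11.23% × 500.0 = 56.15 kg
Balance tally, oxide-wise, from the weights as reported, per the basis as stated (every target is met by its sum inside rounding margins):
  SiO2: 45.11·0.5176 + 357.9·0.6373 = 251.4 kg (target 251.4 kg)
  B2O3: 70.16·0.5584 = 39.18 kg (target 39.17 kg)
  MgO: 357.9·0.3125 = 111.8 kg (target 111.8 kg)
  Na2O: 94.84·0.4360 = 41.35 kg (target 41.35 kg)
  CaO: 45.11·0.4794 + 61.95·0.5573 = 56.15 kg (target 56.15 kg)
The glass-mass cross-check: total batch − LOI = 500.0 kg (the targets, summed, come to 500.0 kg; versus the stated basis of 500.0 kg — differing by rounding only).
Adding the batch up: Σ batch = 630.0 kg; loss to ignition Σ batch·LOI = 130.0 kg; glass ÷ batch gives a yield of 79.36%.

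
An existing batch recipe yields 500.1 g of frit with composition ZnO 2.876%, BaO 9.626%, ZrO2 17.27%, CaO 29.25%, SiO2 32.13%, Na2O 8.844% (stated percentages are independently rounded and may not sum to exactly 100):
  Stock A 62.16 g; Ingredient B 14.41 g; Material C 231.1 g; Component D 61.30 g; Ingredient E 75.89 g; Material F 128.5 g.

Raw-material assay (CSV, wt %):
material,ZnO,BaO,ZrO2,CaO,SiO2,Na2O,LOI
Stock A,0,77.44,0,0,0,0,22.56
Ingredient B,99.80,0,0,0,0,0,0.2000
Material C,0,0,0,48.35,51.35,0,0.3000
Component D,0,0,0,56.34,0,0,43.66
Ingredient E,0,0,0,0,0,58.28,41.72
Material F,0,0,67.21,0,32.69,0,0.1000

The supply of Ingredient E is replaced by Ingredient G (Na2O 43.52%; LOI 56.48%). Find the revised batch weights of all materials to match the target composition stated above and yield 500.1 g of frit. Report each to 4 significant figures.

The whole derivation keeps full precision from start to finish — the intermediate values are displayed, rounded to four significant figures, as written — exactly one rounding lands on each reported value; the derived quantities (yield, totals, six oxide percentages, LOI, glass mass) are re-derived starting from the weights per 500.1 g of glass in full precision exactly as shown in question or answer.
Target oxide masses per 500.1 g frit:
  ZnO: 2.876% × 500.1 = 14.38 g
  BaO: 9.626% × 500.1 = 48.14 g
  ZrO2: 17.27% × 500.1 = 86.37 g
  CaO: 29.25% × 500.1 = 146.3 g
  SiO2: 32.13% × 500.1 = 160.7 g
  Na2O: 8.844% × 500.1 = 44.23 g
A balance pass over the oxides, with the batch weights as given, versus the basis set out (each sum matches its target mass modulo rounding of the values):
  ZnO: 14.41·0.9980 = 14.38 g (target 14.38 g)
  BaO: 62.16·0.7744 = 48.14 g (target 48.14 g)
  ZrO2: 128.5·0.6721 = 86.36 g (target 86.37 g)
  CaO: 231.1·0.4835 + 61.30·0.5634 = 146.3 g (target 146.3 g)
  SiO2: 231.1·0.5135 + 128.5·0.3269 = 160.7 g (target 160.7 g)
  Na2O: 101.6·0.4352 = 44.22 g (target 44.23 g)
Consistency of the glass mass: whole batch net of LOI = 500.0 g (oxide target masses add up to 500.1 g; against the stated basis, 500.1 g — gaps are rounding artifacts).
Total batch = Σ batch = 599.1 g; LOI loss = Σ batch·LOI = 99.02 g; the yield ratio, glass ÷ batch: 83.47%.

Revised batch per 500.1 g frit:
  Stock A: 62.16 g
  Ingredient B: 14.41 g
  Material C: 231.1 g
  Component D: 61.30 g
  Ingredient G: 101.6 g
  Material F: 128.5 g
Total batch = 599.1 g; LOI loss = 99.02 g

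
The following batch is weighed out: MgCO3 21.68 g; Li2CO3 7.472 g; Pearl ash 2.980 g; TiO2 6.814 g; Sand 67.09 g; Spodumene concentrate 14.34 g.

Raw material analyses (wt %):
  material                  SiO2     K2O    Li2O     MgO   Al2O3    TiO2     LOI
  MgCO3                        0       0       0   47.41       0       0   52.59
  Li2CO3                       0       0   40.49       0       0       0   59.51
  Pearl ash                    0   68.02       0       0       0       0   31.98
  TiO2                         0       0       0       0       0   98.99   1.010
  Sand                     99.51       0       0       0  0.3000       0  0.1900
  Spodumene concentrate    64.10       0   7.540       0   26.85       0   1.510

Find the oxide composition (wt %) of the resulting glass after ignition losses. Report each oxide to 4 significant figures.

Glass mass = 103.2 g (batch 120.4 − LOI 17.21).
Composition: SiO2 73.63%, K2O 1.965%, Li2O 3.981%, MgO 9.963%, Al2O3 3.927%, TiO2 6.538%

Every computation maintains full precision at every stage. Working values appear (rounded to four significant figures) alongside each step; each reported result is rounded a single time. The derived quantities, including totals, the six compositions, ignition loss, net glass mass, the yield, are rebuilt using the weight values at 103.2 g of glass at full precision, as given in problem or answer.
What the batch supplies per oxide:
  SiO2: 67.09·0.9951 + 14.34·0.6410 = 75.95 g
  K2O: 2.980·0.6802 = 2.027 g
  Li2O: 7.472·0.4049 + 14.34·0.07540 = 4.107 g
  MgO: 21.68·0.4741 = 10.28 g
  Al2O3: 67.09·0.003000 + 14.34·0.2685 = 4.052 g
  TiO2: 6.814·0.9899 = 6.745 g
LOI: 21.68·0.5259 + 7.472·0.5951 + 2.980·0.3198 + 6.814·0.01010 + 67.09·0.001900 + 14.34·0.01510 = 17.21 g
The glass mass, total less LOI, = 120.4 − 17.21 = 103.2 g (the oxide masses sum to this)
wt % = 100 × oxide mass / glass mass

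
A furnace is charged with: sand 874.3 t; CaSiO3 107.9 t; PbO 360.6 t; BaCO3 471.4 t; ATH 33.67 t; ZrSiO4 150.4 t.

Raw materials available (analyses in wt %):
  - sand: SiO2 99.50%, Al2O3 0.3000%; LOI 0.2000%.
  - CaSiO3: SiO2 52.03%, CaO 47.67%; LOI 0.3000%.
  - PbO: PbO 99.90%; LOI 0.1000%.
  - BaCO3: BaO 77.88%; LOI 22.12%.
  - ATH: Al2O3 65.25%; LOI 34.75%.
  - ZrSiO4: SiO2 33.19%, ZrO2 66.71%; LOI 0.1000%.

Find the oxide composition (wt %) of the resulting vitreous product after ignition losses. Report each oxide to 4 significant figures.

Glass mass = 1880 t (batch 1998 − LOI 118.6).
Composition: SiO2 51.92%, Al2O3 1.308%, ZrO2 5.338%, CaO 2.736%, PbO 19.16%, BaO 19.53%

Working values are displayed (rounded to 4 significant digits) between the steps; the working math holds full precision from first step to last — each reported number is rounded once only; the derived quantities (LOI, net glass mass, yield, the six compositions, totals) are carried at full precision using the weight values per 1880 t of glass, as given in the problem or answer text.
What the batch supplies per oxide:
  SiO2: 874.3·0.9950 + 107.9·0.5203 + 150.4·0.3319 = 976.0 t
  Al2O3: 874.3·0.003000 + 33.67·0.6525 = 24.59 t
  ZrO2: 150.4·0.6671 = 100.3 t
  CaO: 107.9·0.4767 = 51.44 t
  PbO: 360.6·0.9990 = 360.2 t
  BaO: 471.4·0.7788 = 367.1 t
LOI: 874.3·0.002000 + 107.9·0.003000 + 360.6·0.001000 + 471.4·0.2212 + 33.67·0.3475 + 150.4·0.001000 = 118.6 t
Resulting glass, batch − LOI: 1998 − 118.6 = 1880 t (consistent with Σ oxide mass)
wt % = oxide mass / glass mass × 100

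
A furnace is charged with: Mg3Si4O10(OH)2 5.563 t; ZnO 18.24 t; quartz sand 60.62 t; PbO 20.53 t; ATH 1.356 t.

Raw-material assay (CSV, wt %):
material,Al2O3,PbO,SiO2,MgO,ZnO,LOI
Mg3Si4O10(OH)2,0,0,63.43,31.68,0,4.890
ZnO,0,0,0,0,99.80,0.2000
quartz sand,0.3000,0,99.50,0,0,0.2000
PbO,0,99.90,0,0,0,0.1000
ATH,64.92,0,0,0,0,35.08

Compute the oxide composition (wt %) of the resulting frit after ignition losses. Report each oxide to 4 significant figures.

All internal work keeps exact precision end to end. Rounding to 4 significant figures applies to every in-between result as shown. Every reported result takes exactly one rounding. Derived quantities (glass mass, the totals, the yield, five oxide percentages, LOI) are re-derived starting from the weights on 105.4 t of glass in full float precision, as set out in the question or the answer.
Mass of each oxide from the mix:
  Al2O3: 60.62·0.003000 + 1.356·0.6492 = 1.062 t
  PbO: 20.53·0.9990 = 20.51 t
  SiO2: 5.563·0.6343 + 60.62·0.9950 = 63.85 t
  MgO: 5.563·0.3168 = 1.762 t
  ZnO: 18.24·0.9980 = 18.20 t
LOI: 5.563·0.04890 + 18.24·0.002000 + 60.62·0.002000 + 20.53·0.001000 + 1.356·0.3508 = 0.9260 t
Glass mass = batch − LOI = 106.3 − 0.9260 = 105.4 t (the oxide masses sum to this)
oxide / glass × 100 gives the wt %

Glass mass = 105.4 t (batch 106.3 − LOI 0.9260).
Composition: Al2O3 1.008%, PbO 19.46%, SiO2 60.58%, MgO 1.672%, ZnO 17.27%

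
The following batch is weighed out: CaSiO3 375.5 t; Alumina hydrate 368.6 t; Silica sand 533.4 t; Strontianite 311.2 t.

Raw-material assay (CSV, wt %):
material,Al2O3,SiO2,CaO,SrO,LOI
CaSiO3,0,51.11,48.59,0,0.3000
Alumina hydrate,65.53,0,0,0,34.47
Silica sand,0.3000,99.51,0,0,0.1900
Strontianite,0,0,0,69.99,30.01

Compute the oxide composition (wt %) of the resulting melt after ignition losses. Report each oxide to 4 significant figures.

Glass mass = 1366 t (batch 1589 − LOI 222.6).
Composition: Al2O3 17.80%, SiO2 52.90%, CaO 13.36%, SrO 15.94%

Each numeric step maintains exact precision all the way through. Working values are printed (rounded to four significant digits) on the page — each reported figure carries a single rounding; the derived quantities, including LOI, four oxide percentages, totals, yield, net glass mass, are carried starting from the weights per 1366 t of glass in exact precision, as written in problem or answer.
What the batch supplies per oxide:
  Al2O3: 368.6·0.6553 + 533.4·0.003000 = 243.1 t
  SiO2: 375.5·0.5111 + 533.4·0.9951 = 722.7 t
  CaO: 375.5·0.4859 = 182.5 t
  SrO: 311.2·0.6999 = 217.8 t
LOI: 375.5·0.003000 + 368.6·0.3447 + 533.4·0.001900 + 311.2·0.3001 = 222.6 t
The glass mass, total less LOI, = 1589 − 222.6 = 1366 t (= Σ oxide masses)
each oxide over glass, ×100, is wt %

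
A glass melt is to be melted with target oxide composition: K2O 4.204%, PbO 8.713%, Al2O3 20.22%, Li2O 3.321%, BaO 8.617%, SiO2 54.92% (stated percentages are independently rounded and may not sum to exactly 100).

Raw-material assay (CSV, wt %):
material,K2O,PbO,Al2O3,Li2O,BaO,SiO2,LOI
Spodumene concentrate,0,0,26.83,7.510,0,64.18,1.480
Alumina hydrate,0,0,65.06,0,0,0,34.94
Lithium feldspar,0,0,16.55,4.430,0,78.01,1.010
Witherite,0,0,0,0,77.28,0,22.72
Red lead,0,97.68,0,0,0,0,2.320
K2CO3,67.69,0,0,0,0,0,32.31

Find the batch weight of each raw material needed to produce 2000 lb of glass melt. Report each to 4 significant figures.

Batch per 2000 lb glass melt:
  Spodumene concentrate: 104.6 lb
  Alumina hydrate: 242.2 lb
  Lithium feldspar: 1322 lb
  Witherite: 223.0 lb
  Red lead: 178.4 lb
  K2CO3: 124.2 lb
Total batch = 2194 lb; LOI loss = 194.5 lb; yield = 91.14%

Every computation keeps exact precision end to end — the intermediate values are shown, rounded to four significant figures, alongside each step. Each reported value takes just one rounding; derived quantities, which include yield, six oxide percentages, net glass mass, ignition loss, totals, are rebuilt at full precision, exactly as printed in the question or the answer, from the batch weights on 2000 lb of glass.
The oxide mass targets at 2000 lb glass melt:
  K2O: 4.204% × 2000 = 84.08 lb
  PbO: 8.713% × 2000 = 174.3 lb
  Al2O3: 20.22% × 2000 = 404.4 lb
  Li2O: 3.321% × 2000 = 66.42 lb
  BaO: 8.617% × 2000 = 172.3 lb
  SiO2: 54.92% × 2000 = 1098 lb
Mass-balance tally per oxide given the weights on record, on the stated basis (sums match the target masses inside rounding margins):
  K2O: 124.2·0.6769 = 84.07 lb (target 84.08 lb)
  PbO: 178.4·0.9768 = 174.3 lb (target 174.3 lb)
  Al2O3: 104.6·0.2683 + 242.2·0.6506 + 1322·0.1655 = 404.4 lb (target 404.4 lb)
  Li2O: 104.6·0.07510 + 1322·0.04430 = 66.42 lb (target 66.42 lb)
  BaO: 223.0·0.7728 = 172.3 lb (target 172.3 lb)
  SiO2: 104.6·0.6418 + 1322·0.7801 = 1098 lb (target 1098 lb)
Consistency of the glass mass: total batch − LOI = 2000 lb (oxide target masses add up to 2000 lb; stated basis 2000 lb — gaps are rounding artifacts).
Batch total: Σ batch = 2194 lb; LOI loss = Σ batch·LOI = 194.5 lb; as yield: glass ÷ batch → 91.14%.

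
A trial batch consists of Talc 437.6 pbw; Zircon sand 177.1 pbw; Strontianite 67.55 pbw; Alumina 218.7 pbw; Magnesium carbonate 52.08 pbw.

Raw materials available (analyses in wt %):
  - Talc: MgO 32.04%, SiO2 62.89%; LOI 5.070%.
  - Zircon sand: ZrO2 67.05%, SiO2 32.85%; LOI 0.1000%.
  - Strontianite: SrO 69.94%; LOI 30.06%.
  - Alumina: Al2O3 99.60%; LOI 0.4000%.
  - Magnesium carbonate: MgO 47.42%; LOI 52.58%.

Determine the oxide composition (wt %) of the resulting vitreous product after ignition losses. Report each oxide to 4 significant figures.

Values along the way are displayed (rounded to 4 significant figures) in the printout — each numeric step maintains exact precision at each step. Each reported value is rounded exactly once. Derived quantities, including ignition loss, yield, totals, five oxide percentages, net glass mass, are rebuilt from the weighed amounts for 882.1 pbw of glass at full precision as they appear in question or answer.
Mass of each oxide from the mix:
  SrO: 67.55·0.6994 = 47.24 pbw
  MgO: 437.6·0.3204 + 52.08·0.4742 = 164.9 pbw
  ZrO2: 177.1·0.6705 = 118.7 pbw
  Al2O3: 218.7·0.9960 = 217.8 pbw
  SiO2: 437.6·0.6289 + 177.1·0.3285 = 333.4 pbw
LOI: 437.6·0.05070 + 177.1·0.001000 + 67.55·0.3006 + 218.7·0.004000 + 52.08·0.5258 = 70.93 pbw
The glass mass, total less LOI, = 953.0 − 70.93 = 882.1 pbw (matching Σ of the oxides)
each wt % is 100 × oxide ÷ glass

Glass mass = 882.1 pbw (batch 953.0 − LOI 70.93).
Composition: SrO 5.356%, MgO 18.69%, ZrO2 13.46%, Al2O3 24.69%, SiO2 37.79%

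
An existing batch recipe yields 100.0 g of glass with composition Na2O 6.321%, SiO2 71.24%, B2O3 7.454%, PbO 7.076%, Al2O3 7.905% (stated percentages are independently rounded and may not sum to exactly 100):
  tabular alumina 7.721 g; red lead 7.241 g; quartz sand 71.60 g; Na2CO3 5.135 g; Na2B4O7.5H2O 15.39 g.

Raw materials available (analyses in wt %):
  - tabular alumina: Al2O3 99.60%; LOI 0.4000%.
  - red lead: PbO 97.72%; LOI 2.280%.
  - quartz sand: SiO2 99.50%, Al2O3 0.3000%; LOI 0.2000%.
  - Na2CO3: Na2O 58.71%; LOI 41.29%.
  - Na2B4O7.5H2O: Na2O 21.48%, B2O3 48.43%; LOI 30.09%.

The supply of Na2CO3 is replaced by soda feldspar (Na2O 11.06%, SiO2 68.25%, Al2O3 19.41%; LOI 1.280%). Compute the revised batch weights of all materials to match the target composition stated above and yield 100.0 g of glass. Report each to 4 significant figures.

Mid-chain values are shown, rounded to 4 significant figures, across the worked steps; all internal work maintains full precision through the solve — a single rounding produces every reported figure; the derived quantities (five oxide percentages, net glass mass, yield, ignition loss, the totals) are carried from the batch weights for 100.0 g of glass at full precision, as given in problem or answer.
Oxide mass targets, per 100.0 g glass:
  Na2O: 6.321% × 100.0 = 6.321 g
  SiO2: 71.24% × 100.0 = 71.24 g
  B2O3: 7.454% × 100.0 = 7.454 g
  PbO: 7.076% × 100.0 = 7.076 g
  Al2O3: 7.905% × 100.0 = 7.905 g
A balance pass over the oxides, working from each reported weight, against the basis in use (delivered sums recover each target within answer rounding):
  Na2O: 27.26·0.1106 + 15.39·0.2148 = 6.321 g (target 6.321 g)
  SiO2: 52.90·0.9950 + 27.26·0.6825 = 71.24 g (target 71.24 g)
  B2O3: 15.39·0.4843 = 7.453 g (target 7.454 g)
  PbO: 7.241·0.9772 = 7.076 g (target 7.076 g)
  Al2O3: 2.465·0.9960 + 52.90·0.003000 + 27.26·0.1941 = 7.905 g (target 7.905 g)
Glass mass check: net batch after ignition = 100.0 g (oxide target masses add up to 100.0 g; the stated basis being 100.0 g — a pure rounding effect).
Batch grand total — Σ batch = 105.3 g; Σ batch·LOI gives LOI loss = 5.261 g; the yield ratio, glass ÷ batch: 95.00%.

Revised batch per 100.0 g glass:
  tabular alumina: 2.465 g
  red lead: 7.241 g
  quartz sand: 52.90 g
  soda feldspar: 27.26 g
  Na2B4O7.5H2O: 15.39 g
Total batch = 105.3 g; LOI loss = 5.261 g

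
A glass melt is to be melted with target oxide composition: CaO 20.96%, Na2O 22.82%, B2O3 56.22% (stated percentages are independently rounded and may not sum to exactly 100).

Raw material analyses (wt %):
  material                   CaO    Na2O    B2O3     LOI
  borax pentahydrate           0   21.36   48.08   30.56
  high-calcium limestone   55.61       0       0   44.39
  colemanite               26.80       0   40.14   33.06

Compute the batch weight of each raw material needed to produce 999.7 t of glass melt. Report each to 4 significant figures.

Batch per 999.7 t glass melt:
  borax pentahydrate: 1068 t
  high-calcium limestone: 318.5 t
  colemanite: 120.9 t
Total batch = 1507 t; LOI loss = 507.7 t; yield = 66.32%

The whole derivation keeps full float precision at all times; working values are shown, rounded to four significant figures, across the worked steps — every reported figure undergoes a single rounding. All derived quantities, including net glass mass, three oxide percentages, LOI, the yield, totals, are carried using the weight values for 999.7 t of glass at exact precision, as quoted within question or answer.
Per-oxide target masses for 999.7 t glass melt:
  CaO: 20.96% × 999.7 = 209.5 t
  Na2O: 22.82% × 999.7 = 228.1 t
  B2O3: 56.22% × 999.7 = 562.0 t
Balance tally, oxide-wise, per the reported batch figures, under the basis named above (sum by sum, the targets are met given rounding of the digits):
  CaO: 318.5·0.5561 + 120.9·0.2680 = 209.5 t (target 209.5 t)
  Na2O: 1068·0.2136 = 228.1 t (target 228.1 t)
  B2O3: 1068·0.4808 + 120.9·0.4014 = 562.0 t (target 562.0 t)
Glass mass check: batch total minus LOI = 999.7 t (oxide target masses add up to 999.7 t; against the stated basis, 999.7 t — deltas are rounding alone).
Summing the batch: Σ batch = 1507 t; LOI loss = Σ batch·LOI = 507.7 t; yield, glass over the total, = 66.32%.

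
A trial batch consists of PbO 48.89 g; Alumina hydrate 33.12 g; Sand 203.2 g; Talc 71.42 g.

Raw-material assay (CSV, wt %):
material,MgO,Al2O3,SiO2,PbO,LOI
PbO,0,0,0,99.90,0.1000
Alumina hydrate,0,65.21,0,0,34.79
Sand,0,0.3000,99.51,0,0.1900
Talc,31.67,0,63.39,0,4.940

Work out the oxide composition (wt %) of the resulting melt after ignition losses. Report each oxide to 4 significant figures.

Glass mass = 341.1 g (batch 356.6 − LOI 15.49).
Composition: MgO 6.630%, Al2O3 6.510%, SiO2 72.54%, PbO 14.32%

All internal work holds exact precision at all times — rounding to 4 significant figures applies to each intermediate as printed — a single rounding completes every reported result; all derived quantities are carried at full float precision (glass mass, the totals, yield, ignition loss, the four compositions) from the batch weights at 341.1 g of glass as written in either problem or answer.
Mass of each oxide from the mix:
  MgO: 71.42·0.3167 = 22.62 g
  Al2O3: 33.12·0.6521 + 203.2·0.003000 = 22.21 g
  SiO2: 203.2·0.9951 + 71.42·0.6339 = 247.5 g
  PbO: 48.89·0.9990 = 48.84 g
LOI: 48.89·0.001000 + 33.12·0.3479 + 203.2·0.001900 + 71.42·0.04940 = 15.49 g
Glass = total batch minus LOI = 356.6 − 15.49 = 341.1 g (matching Σ of the oxides)
oxide / glass × 100 gives the wt %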